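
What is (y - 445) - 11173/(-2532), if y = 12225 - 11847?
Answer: -158471/2532 ≈ -62.587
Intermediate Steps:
y = 378
(y - 445) - 11173/(-2532) = (378 - 445) - 11173/(-2532) = -67 - 11173*(-1/2532) = -67 + 11173/2532 = -158471/2532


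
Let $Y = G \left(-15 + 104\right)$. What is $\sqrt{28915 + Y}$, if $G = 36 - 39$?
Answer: $2 \sqrt{7162} \approx 169.26$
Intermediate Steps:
$G = -3$
$Y = -267$ ($Y = - 3 \left(-15 + 104\right) = \left(-3\right) 89 = -267$)
$\sqrt{28915 + Y} = \sqrt{28915 - 267} = \sqrt{28648} = 2 \sqrt{7162}$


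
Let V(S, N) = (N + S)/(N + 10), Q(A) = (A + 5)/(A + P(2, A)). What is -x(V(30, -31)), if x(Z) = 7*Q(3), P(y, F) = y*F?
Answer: -56/9 ≈ -6.2222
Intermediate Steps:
P(y, F) = F*y
Q(A) = (5 + A)/(3*A) (Q(A) = (A + 5)/(A + A*2) = (5 + A)/(A + 2*A) = (5 + A)/((3*A)) = (5 + A)*(1/(3*A)) = (5 + A)/(3*A))
V(S, N) = (N + S)/(10 + N)
x(Z) = 56/9 (x(Z) = 7*((1/3)*(5 + 3)/3) = 7*((1/3)*(1/3)*8) = 7*(8/9) = 56/9)
-x(V(30, -31)) = -1*56/9 = -56/9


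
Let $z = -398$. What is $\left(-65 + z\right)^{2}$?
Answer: $214369$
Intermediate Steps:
$\left(-65 + z\right)^{2} = \left(-65 - 398\right)^{2} = \left(-463\right)^{2} = 214369$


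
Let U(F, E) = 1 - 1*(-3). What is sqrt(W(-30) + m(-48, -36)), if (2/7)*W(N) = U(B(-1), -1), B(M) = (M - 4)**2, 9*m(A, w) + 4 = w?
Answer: sqrt(86)/3 ≈ 3.0912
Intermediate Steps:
m(A, w) = -4/9 + w/9
B(M) = (-4 + M)**2
U(F, E) = 4 (U(F, E) = 1 + 3 = 4)
W(N) = 14 (W(N) = (7/2)*4 = 14)
sqrt(W(-30) + m(-48, -36)) = sqrt(14 + (-4/9 + (1/9)*(-36))) = sqrt(14 + (-4/9 - 4)) = sqrt(14 - 40/9) = sqrt(86/9) = sqrt(86)/3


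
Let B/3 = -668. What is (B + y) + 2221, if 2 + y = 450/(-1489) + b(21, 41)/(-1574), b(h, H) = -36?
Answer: 251618897/1171843 ≈ 214.72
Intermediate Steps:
B = -2004 (B = 3*(-668) = -2004)
y = -2671034/1171843 (y = -2 + (450/(-1489) - 36/(-1574)) = -2 + (450*(-1/1489) - 36*(-1/1574)) = -2 + (-450/1489 + 18/787) = -2 - 327348/1171843 = -2671034/1171843 ≈ -2.2793)
(B + y) + 2221 = (-2004 - 2671034/1171843) + 2221 = -2351044406/1171843 + 2221 = 251618897/1171843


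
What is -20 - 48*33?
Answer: -1604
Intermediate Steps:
-20 - 48*33 = -20 - 1584 = -1604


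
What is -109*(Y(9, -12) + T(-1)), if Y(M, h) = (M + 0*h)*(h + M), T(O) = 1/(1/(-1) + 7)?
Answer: 17549/6 ≈ 2924.8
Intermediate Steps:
T(O) = ⅙ (T(O) = 1/(-1 + 7) = 1/6 = ⅙)
Y(M, h) = M*(M + h) (Y(M, h) = (M + 0)*(M + h) = M*(M + h))
-109*(Y(9, -12) + T(-1)) = -109*(9*(9 - 12) + ⅙) = -109*(9*(-3) + ⅙) = -109*(-27 + ⅙) = -109*(-161/6) = 17549/6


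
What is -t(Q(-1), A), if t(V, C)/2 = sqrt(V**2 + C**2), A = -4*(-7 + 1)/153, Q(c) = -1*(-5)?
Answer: -2*sqrt(65089)/51 ≈ -10.005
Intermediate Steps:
Q(c) = 5
A = 8/51 (A = -4*(-6)*(1/153) = 24*(1/153) = 8/51 ≈ 0.15686)
t(V, C) = 2*sqrt(C**2 + V**2) (t(V, C) = 2*sqrt(V**2 + C**2) = 2*sqrt(C**2 + V**2))
-t(Q(-1), A) = -2*sqrt((8/51)**2 + 5**2) = -2*sqrt(64/2601 + 25) = -2*sqrt(65089/2601) = -2*sqrt(65089)/51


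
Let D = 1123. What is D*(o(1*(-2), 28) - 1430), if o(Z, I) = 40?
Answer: -1560970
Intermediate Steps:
D*(o(1*(-2), 28) - 1430) = 1123*(40 - 1430) = 1123*(-1390) = -1560970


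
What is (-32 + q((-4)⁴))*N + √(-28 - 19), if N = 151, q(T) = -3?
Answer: -5285 + I*√47 ≈ -5285.0 + 6.8557*I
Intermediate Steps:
(-32 + q((-4)⁴))*N + √(-28 - 19) = (-32 - 3)*151 + √(-28 - 19) = -35*151 + √(-47) = -5285 + I*√47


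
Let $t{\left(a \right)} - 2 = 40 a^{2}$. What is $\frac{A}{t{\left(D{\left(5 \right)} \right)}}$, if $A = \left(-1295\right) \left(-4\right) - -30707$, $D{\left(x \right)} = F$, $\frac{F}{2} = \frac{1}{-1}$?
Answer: $\frac{35887}{162} \approx 221.52$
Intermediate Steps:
$F = -2$ ($F = \frac{2}{-1} = 2 \left(-1\right) = -2$)
$D{\left(x \right)} = -2$
$t{\left(a \right)} = 2 + 40 a^{2}$
$A = 35887$ ($A = 5180 + 30707 = 35887$)
$\frac{A}{t{\left(D{\left(5 \right)} \right)}} = \frac{35887}{2 + 40 \left(-2\right)^{2}} = \frac{35887}{2 + 40 \cdot 4} = \frac{35887}{2 + 160} = \frac{35887}{162}$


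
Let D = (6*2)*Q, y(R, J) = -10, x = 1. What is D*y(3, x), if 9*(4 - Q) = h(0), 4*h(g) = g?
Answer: -480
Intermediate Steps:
h(g) = g/4
Q = 4 (Q = 4 - 0/36 = 4 - 1/9*0 = 4 + 0 = 4)
D = 48 (D = (6*2)*4 = 12*4 = 48)
D*y(3, x) = 48*(-10) = -480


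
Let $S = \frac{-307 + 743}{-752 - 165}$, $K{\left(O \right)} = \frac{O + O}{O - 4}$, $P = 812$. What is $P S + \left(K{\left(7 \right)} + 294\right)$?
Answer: $- \frac{34352}{393} \approx -87.41$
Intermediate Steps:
$K{\left(O \right)} = \frac{2 O}{-4 + O}$
$S = - \frac{436}{917}$ ($S = \frac{436}{-917} = 436 \left(- \frac{1}{917}\right) = - \frac{436}{917} \approx -0.47546$)
$P S + \left(K{\left(7 \right)} + 294\right) = 812 \left(- \frac{436}{917}\right) + \left(2 \cdot 7 \frac{1}{-4 + 7} + 294\right) = - \frac{50576}{131} + \left(2 \cdot 7 \cdot \frac{1}{3} + 294\right) = - \frac{50576}{131} + \left(\frac{14}{3} + 294\right) = - \frac{50576}{131} + \frac{896}{3} = - \frac{34352}{393}$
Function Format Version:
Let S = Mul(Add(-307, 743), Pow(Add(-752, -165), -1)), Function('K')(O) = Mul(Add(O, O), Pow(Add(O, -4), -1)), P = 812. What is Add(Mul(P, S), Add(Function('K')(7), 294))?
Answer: Rational(-34352, 393) ≈ -87.410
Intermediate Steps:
Function('K')(O) = Mul(2, O, Pow(Add(-4, O), -1)) (Function('K')(O) = Mul(Mul(2, O), Pow(Add(-4, O), -1)) = Mul(2, O, Pow(Add(-4, O), -1)))
S = Rational(-436, 917) (S = Mul(436, Pow(-917, -1)) = Mul(436, Rational(-1, 917)) = Rational(-436, 917) ≈ -0.47546)
Add(Mul(P, S), Add(Function('K')(7), 294)) = Add(Mul(812, Rational(-436, 917)), Add(Mul(2, 7, Pow(Add(-4, 7), -1)), 294)) = Add(Rational(-50576, 131), Add(Mul(2, 7, Pow(3, -1)), 294)) = Add(Rational(-50576, 131), Add(Mul(2, 7, Rational(1, 3)), 294)) = Add(Rational(-50576, 131), Add(Rational(14, 3), 294)) = Add(Rational(-50576, 131), Rational(896, 3)) = Rational(-34352, 393)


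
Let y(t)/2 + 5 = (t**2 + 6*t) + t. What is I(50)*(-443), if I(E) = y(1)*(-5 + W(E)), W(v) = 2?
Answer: 7974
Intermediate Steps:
y(t) = -10 + 2*t**2 + 14*t (y(t) = -10 + 2*((t**2 + 6*t) + t) = -10 + 2*(t**2 + 7*t) = -10 + (2*t**2 + 14*t) = -10 + 2*t**2 + 14*t)
I(E) = -18 (I(E) = (-10 + 2*1**2 + 14*1)*(-5 + 2) = (-10 + 2*1 + 14)*(-3) = (-10 + 2 + 14)*(-3) = 6*(-3) = -18)
I(50)*(-443) = -18*(-443) = 7974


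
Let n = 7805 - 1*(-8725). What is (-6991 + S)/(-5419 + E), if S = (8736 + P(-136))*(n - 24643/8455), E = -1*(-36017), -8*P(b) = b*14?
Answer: 65996647627/13616110 ≈ 4847.0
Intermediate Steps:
P(b) = -7*b/4 (P(b) = -b*14/8 = -7*b/4)
n = 16530 (n = 7805 + 8725 = 16530)
E = 36017
S = 65999758622/445 (S = (8736 - 7/4*(-136))*(16530 - 24643/8455) = (8736 + 238)*(16530 - 24643*1/8455) = 8974*(16530 - 1297/445) = 8974*(7354553/445) = 65999758622/445 ≈ 1.4831e+8)
(-6991 + S)/(-5419 + E) = (-6991 + 65999758622/445)/(-5419 + 36017) = (65996647627/445)/30598 = (65996647627/445)*(1/30598) = 65996647627/13616110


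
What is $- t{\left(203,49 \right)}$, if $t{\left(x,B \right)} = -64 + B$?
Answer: $15$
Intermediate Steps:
$- t{\left(203,49 \right)} = - (-64 + 49) = \left(-1\right) \left(-15\right) = 15$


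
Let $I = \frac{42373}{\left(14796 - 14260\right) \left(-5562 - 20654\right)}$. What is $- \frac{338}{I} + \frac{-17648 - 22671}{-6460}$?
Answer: $\frac{30683480297467}{273729580} \approx 1.1209 \cdot 10^{5}$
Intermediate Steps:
$I = - \frac{42373}{14051776}$ ($I = \frac{42373}{536 \left(-26216\right)} = \frac{42373}{-14051776} = 42373 \left(- \frac{1}{14051776}\right) = - \frac{42373}{14051776} \approx -0.0030155$)
$- \frac{338}{I} + \frac{-17648 - 22671}{-6460} = - \frac{338}{- \frac{42373}{14051776}} + \frac{-17648 - 22671}{-6460} = \left(-338\right) \left(- \frac{14051776}{42373}\right) - - \frac{40319}{6460} = \frac{4749500288}{42373} + \frac{40319}{6460} = \frac{30683480297467}{273729580}$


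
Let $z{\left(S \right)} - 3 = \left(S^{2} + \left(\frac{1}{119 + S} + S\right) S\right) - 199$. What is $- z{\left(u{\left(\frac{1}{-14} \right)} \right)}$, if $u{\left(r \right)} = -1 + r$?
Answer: $\frac{31342403}{161798} \approx 193.71$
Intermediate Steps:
$z{\left(S \right)} = -196 + S^{2} + S \left(S + \frac{1}{119 + S}\right)$ ($z{\left(S \right)} = 3 - \left(199 - S^{2} - \left(\frac{1}{119 + S} + S\right) S\right) = 3 - \left(199 - S^{2} - \left(S + \frac{1}{119 + S}\right) S\right) = 3 - \left(199 - S^{2} - S \left(S + \frac{1}{119 + S}\right)\right) = 3 + \left(-199 + S^{2} + S \left(S + \frac{1}{119 + S}\right)\right) = -196 + S^{2} + S \left(S + \frac{1}{119 + S}\right)$)
$- z{\left(u{\left(\frac{1}{-14} \right)} \right)} = - \frac{-23324 - 195 \left(-1 + \frac{1}{-14}\right) + 2 \left(-1 + \frac{1}{-14}\right)^{3} + 238 \left(-1 + \frac{1}{-14}\right)^{2}}{119 - \left(1 - \frac{1}{-14}\right)} = - \frac{-23324 - 195 \left(-1 - \frac{1}{14}\right) + 2 \left(-1 - \frac{1}{14}\right)^{3} + 238 \left(-1 - \frac{1}{14}\right)^{2}}{119 - \frac{15}{14}} = - \frac{-23324 - - \frac{2925}{14} + 2 \left(- \frac{15}{14}\right)^{3} + 238 \left(- \frac{15}{14}\right)^{2}}{119 - \frac{15}{14}} = - \frac{-23324 + \frac{2925}{14} + 2 \left(- \frac{3375}{2744}\right) + 238 \cdot \frac{225}{196}}{\frac{1651}{14}} = - \frac{14 \left(-23324 + \frac{2925}{14} - \frac{3375}{1372} + \frac{3825}{14}\right)}{1651} = - \frac{14 \left(-31342403\right)}{1651 \cdot 1372} = \left(-1\right) \left(- \frac{31342403}{161798}\right) = \frac{31342403}{161798}$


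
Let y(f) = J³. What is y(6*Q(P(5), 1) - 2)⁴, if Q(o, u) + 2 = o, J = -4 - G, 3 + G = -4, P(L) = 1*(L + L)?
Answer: 531441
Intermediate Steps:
P(L) = 2*L (P(L) = 1*(2*L) = 2*L)
G = -7 (G = -3 - 4 = -7)
J = 3 (J = -4 - 1*(-7) = -4 + 7 = 3)
Q(o, u) = -2 + o
y(f) = 27 (y(f) = 3³ = 27)
y(6*Q(P(5), 1) - 2)⁴ = 27⁴ = 531441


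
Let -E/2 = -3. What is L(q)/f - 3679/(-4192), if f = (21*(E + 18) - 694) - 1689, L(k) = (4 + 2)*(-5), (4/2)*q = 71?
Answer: 7038601/7876768 ≈ 0.89359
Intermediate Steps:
q = 71/2 (q = (½)*71 = 71/2 ≈ 35.500)
E = 6 (E = -2*(-3) = 6)
L(k) = -30 (L(k) = 6*(-5) = -30)
f = -1879 (f = (21*(6 + 18) - 694) - 1689 = (21*24 - 694) - 1689 = (504 - 694) - 1689 = -190 - 1689 = -1879)
L(q)/f - 3679/(-4192) = -30/(-1879) - 3679/(-4192) = -30*(-1/1879) - 3679*(-1/4192) = 30/1879 + 3679/4192 = 7038601/7876768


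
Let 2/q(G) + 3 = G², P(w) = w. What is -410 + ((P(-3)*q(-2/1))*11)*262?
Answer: -17702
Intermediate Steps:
q(G) = 2/(-3 + G²)
-410 + ((P(-3)*q(-2/1))*11)*262 = -410 + (-6/(-3 + (-2/1)²)*11)*262 = -410 + (-6/(-3 + (-2*1)²)*11)*262 = -410 + (-6/(-3 + (-2)²)*11)*262 = -410 + (-6/(-3 + 4)*11)*262 = -410 + (-6/1*11)*262 = -410 + (-6*11)*262 = -410 + (-3*2*11)*262 = -410 - 6*11*262 = -410 - 66*262 = -410 - 17292 = -17702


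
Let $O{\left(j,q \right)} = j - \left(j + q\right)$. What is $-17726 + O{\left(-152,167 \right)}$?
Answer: $-17893$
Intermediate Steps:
$O{\left(j,q \right)} = - q$ ($O{\left(j,q \right)} = j - \left(j + q\right) = - q$)
$-17726 + O{\left(-152,167 \right)} = -17726 - 167 = -17893$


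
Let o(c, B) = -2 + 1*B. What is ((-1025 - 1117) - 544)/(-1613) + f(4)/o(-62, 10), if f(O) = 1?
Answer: 23101/12904 ≈ 1.7902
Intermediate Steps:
o(c, B) = -2 + B
((-1025 - 1117) - 544)/(-1613) + f(4)/o(-62, 10) = ((-1025 - 1117) - 544)/(-1613) + 1/(-2 + 10) = (-2142 - 544)*(-1/1613) + 1/8 = -2686*(-1/1613) + 1*(⅛) = 2686/1613 + ⅛ = 23101/12904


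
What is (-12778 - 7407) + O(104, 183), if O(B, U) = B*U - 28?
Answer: -1181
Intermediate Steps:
O(B, U) = -28 + B*U
(-12778 - 7407) + O(104, 183) = (-12778 - 7407) + (-28 + 104*183) = -20185 + (-28 + 19032) = -20185 + 19004 = -1181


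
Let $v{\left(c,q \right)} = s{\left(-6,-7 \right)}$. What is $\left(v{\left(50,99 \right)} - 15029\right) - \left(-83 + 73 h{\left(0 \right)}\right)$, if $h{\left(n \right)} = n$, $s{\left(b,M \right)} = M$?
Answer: $-14953$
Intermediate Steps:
$v{\left(c,q \right)} = -7$
$\left(v{\left(50,99 \right)} - 15029\right) - \left(-83 + 73 h{\left(0 \right)}\right) = \left(-7 - 15029\right) + \left(83 - 0\right) = -15036 + \left(83 + 0\right) = -15036 + 83 = -14953$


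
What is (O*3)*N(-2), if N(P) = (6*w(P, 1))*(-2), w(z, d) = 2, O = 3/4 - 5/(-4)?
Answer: -144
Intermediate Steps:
O = 2 (O = 3*(1/4) - 5*(-1/4) = 3/4 + 5/4 = 2)
N(P) = -24 (N(P) = (6*2)*(-2) = 12*(-2) = -24)
(O*3)*N(-2) = (2*3)*(-24) = 6*(-24) = -144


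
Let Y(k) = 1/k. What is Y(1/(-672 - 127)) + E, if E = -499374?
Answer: -500173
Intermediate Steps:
Y(1/(-672 - 127)) + E = 1/(1/(-672 - 127)) - 499374 = 1/(1/(-799)) - 499374 = 1/(-1/799) - 499374 = -799 - 499374 = -500173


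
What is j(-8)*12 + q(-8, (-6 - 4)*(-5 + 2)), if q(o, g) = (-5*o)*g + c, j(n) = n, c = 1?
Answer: 1105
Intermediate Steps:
q(o, g) = 1 - 5*g*o (q(o, g) = (-5*o)*g + 1 = -5*g*o + 1 = 1 - 5*g*o)
j(-8)*12 + q(-8, (-6 - 4)*(-5 + 2)) = -8*12 + (1 - 5*(-6 - 4)*(-5 + 2)*(-8)) = -96 + (1 - 5*(-10*(-3))*(-8)) = -96 + (1 - 5*30*(-8)) = -96 + (1 + 1200) = -96 + 1201 = 1105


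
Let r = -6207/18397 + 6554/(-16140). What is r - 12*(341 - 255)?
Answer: -153325008739/148463790 ≈ -1032.7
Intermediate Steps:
r = -110377459/148463790 (r = -6207*1/18397 + 6554*(-1/16140) = -6207/18397 - 3277/8070 = -110377459/148463790 ≈ -0.74346)
r - 12*(341 - 255) = -110377459/148463790 - 12*(341 - 255) = -110377459/148463790 - 12*86 = -110377459/148463790 - 1*1032 = -110377459/148463790 - 1032 = -153325008739/148463790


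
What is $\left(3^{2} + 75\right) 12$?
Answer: $1008$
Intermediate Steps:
$\left(3^{2} + 75\right) 12 = \left(9 + 75\right) 12 = 84 \cdot 12 = 1008$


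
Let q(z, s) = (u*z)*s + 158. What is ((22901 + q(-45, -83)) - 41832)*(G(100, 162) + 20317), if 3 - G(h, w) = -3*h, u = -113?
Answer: -9089873360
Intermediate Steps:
G(h, w) = 3 + 3*h (G(h, w) = 3 - (-3)*h = 3 + 3*h)
q(z, s) = 158 - 113*s*z (q(z, s) = (-113*z)*s + 158 = -113*s*z + 158 = 158 - 113*s*z)
((22901 + q(-45, -83)) - 41832)*(G(100, 162) + 20317) = ((22901 + (158 - 113*(-83)*(-45))) - 41832)*((3 + 3*100) + 20317) = ((22901 + (158 - 422055)) - 41832)*((3 + 300) + 20317) = ((22901 - 421897) - 41832)*(303 + 20317) = (-398996 - 41832)*20620 = -440828*20620 = -9089873360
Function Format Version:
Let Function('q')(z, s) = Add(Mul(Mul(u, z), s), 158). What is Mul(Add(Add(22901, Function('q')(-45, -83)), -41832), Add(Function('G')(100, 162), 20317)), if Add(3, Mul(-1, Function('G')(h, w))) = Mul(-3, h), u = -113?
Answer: -9089873360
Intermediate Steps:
Function('G')(h, w) = Add(3, Mul(3, h)) (Function('G')(h, w) = Add(3, Mul(-1, Mul(-3, h))) = Add(3, Mul(3, h)))
Function('q')(z, s) = Add(158, Mul(-113, s, z)) (Function('q')(z, s) = Add(Mul(Mul(-113, z), s), 158) = Add(Mul(-113, s, z), 158) = Add(158, Mul(-113, s, z)))
Mul(Add(Add(22901, Function('q')(-45, -83)), -41832), Add(Function('G')(100, 162), 20317)) = Mul(Add(Add(22901, Add(158, Mul(-113, -83, -45))), -41832), Add(Add(3, Mul(3, 100)), 20317)) = Mul(Add(Add(22901, Add(158, -422055)), -41832), Add(Add(3, 300), 20317)) = Mul(Add(Add(22901, -421897), -41832), Add(303, 20317)) = Mul(Add(-398996, -41832), 20620) = Mul(-440828, 20620) = -9089873360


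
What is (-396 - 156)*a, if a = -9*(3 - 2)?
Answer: 4968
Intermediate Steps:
a = -9 (a = -9*1 = -9)
(-396 - 156)*a = (-396 - 156)*(-9) = -552*(-9) = 4968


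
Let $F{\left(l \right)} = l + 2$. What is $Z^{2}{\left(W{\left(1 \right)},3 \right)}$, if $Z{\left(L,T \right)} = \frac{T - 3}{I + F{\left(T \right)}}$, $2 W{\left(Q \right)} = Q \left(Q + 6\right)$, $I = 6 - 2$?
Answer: $0$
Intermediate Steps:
$F{\left(l \right)} = 2 + l$
$I = 4$
$W{\left(Q \right)} = \frac{Q \left(6 + Q\right)}{2}$ ($W{\left(Q \right)} = \frac{Q \left(Q + 6\right)}{2} = \frac{Q \left(6 + Q\right)}{2}$)
$Z{\left(L,T \right)} = \frac{-3 + T}{6 + T}$ ($Z{\left(L,T \right)} = \frac{T - 3}{4 + \left(2 + T\right)} = \frac{-3 + T}{6 + T}$)
$Z^{2}{\left(W{\left(1 \right)},3 \right)} = \left(\frac{-3 + 3}{6 + 3}\right)^{2} = \left(\frac{1}{9} \cdot 0\right)^{2} = 0^{2} = 0$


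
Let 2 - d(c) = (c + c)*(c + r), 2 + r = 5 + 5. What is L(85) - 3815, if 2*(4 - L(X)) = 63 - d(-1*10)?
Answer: -7723/2 ≈ -3861.5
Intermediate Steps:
r = 8 (r = -2 + (5 + 5) = -2 + 10 = 8)
d(c) = 2 - 2*c*(8 + c) (d(c) = 2 - (c + c)*(c + 8) = 2 - 2*c*(8 + c))
L(X) = -93/2 (L(X) = 4 - (63 - (2 - (-16)*10 - 2*(-1*10)²))/2 = 4 - (63 - (2 - 16*(-10) - 2*(-10)²))/2 = 4 - (63 - (2 + 160 - 2*100))/2 = 4 - (63 - (2 + 160 - 200))/2 = 4 - (63 - 1*(-38))/2 = 4 - (63 + 38)/2 = 4 - ½*101 = 4 - 101/2 = -93/2)
L(85) - 3815 = -93/2 - 3815 = -7723/2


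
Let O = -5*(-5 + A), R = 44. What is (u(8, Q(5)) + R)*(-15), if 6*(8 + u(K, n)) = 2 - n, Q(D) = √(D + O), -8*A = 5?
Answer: -545 + 5*√530/8 ≈ -530.61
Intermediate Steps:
A = -5/8 (A = -⅛*5 = -5/8 ≈ -0.62500)
O = 225/8 (O = -5*(-5 - 5/8) = -5*(-45/8) = 225/8 ≈ 28.125)
Q(D) = √(225/8 + D) (Q(D) = √(D + 225/8) = √(225/8 + D))
u(K, n) = -23/3 - n/6 (u(K, n) = -8 + (2 - n)/6 = -8 + (⅓ - n/6) = -23/3 - n/6)
(u(8, Q(5)) + R)*(-15) = ((-23/3 - √(450 + 16*5)/24) + 44)*(-15) = ((-23/3 - √(450 + 80)/24) + 44)*(-15) = ((-23/3 - √530/24) + 44)*(-15) = (109/3 - √530/24)*(-15) = -545 + 5*√530/8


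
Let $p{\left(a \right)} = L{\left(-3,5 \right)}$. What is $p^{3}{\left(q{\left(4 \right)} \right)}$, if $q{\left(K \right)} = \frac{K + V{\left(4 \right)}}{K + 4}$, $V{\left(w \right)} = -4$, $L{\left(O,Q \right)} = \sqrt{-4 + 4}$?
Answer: $0$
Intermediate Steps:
$L{\left(O,Q \right)} = 0$ ($L{\left(O,Q \right)} = \sqrt{0} = 0$)
$q{\left(K \right)} = \frac{-4 + K}{4 + K}$ ($q{\left(K \right)} = \frac{K - 4}{K + 4} = \frac{-4 + K}{4 + K}$)
$p{\left(a \right)} = 0$
$p^{3}{\left(q{\left(4 \right)} \right)} = 0^{3} = 0$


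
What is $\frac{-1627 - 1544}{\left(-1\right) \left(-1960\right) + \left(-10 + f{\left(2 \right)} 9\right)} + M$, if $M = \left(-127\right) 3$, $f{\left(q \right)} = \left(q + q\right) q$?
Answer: $- \frac{257851}{674} \approx -382.57$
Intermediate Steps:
$f{\left(q \right)} = 2 q^{2}$ ($f{\left(q \right)} = 2 q q = 2 q^{2}$)
$M = -381$
$\frac{-1627 - 1544}{\left(-1\right) \left(-1960\right) + \left(-10 + f{\left(2 \right)} 9\right)} + M = \frac{-1627 - 1544}{\left(-1\right) \left(-1960\right) - \left(10 - 2 \cdot 2^{2} \cdot 9\right)} - 381 = - \frac{3171}{1960 - \left(10 - 2 \cdot 4 \cdot 9\right)} - 381 = - \frac{3171}{1960 + \left(-10 + 8 \cdot 9\right)} - 381 = - \frac{3171}{1960 + \left(-10 + 72\right)} - 381 = - \frac{3171}{1960 + 62} - 381 = - \frac{3171}{2022} - 381 = \left(-3171\right) \frac{1}{2022} - 381 = - \frac{1057}{674} - 381 = - \frac{257851}{674}$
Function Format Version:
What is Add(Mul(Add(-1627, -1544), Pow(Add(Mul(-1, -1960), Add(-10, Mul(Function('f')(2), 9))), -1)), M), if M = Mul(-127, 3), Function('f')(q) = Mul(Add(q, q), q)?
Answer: Rational(-257851, 674) ≈ -382.57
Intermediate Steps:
Function('f')(q) = Mul(2, Pow(q, 2)) (Function('f')(q) = Mul(Mul(2, q), q) = Mul(2, Pow(q, 2)))
M = -381
Add(Mul(Add(-1627, -1544), Pow(Add(Mul(-1, -1960), Add(-10, Mul(Function('f')(2), 9))), -1)), M) = Add(Mul(Add(-1627, -1544), Pow(Add(Mul(-1, -1960), Add(-10, Mul(Mul(2, Pow(2, 2)), 9))), -1)), -381) = Add(Mul(-3171, Pow(Add(1960, Add(-10, Mul(Mul(2, 4), 9))), -1)), -381) = Add(Mul(-3171, Pow(Add(1960, Add(-10, Mul(8, 9))), -1)), -381) = Add(Mul(-3171, Pow(Add(1960, Add(-10, 72)), -1)), -381) = Add(Mul(-3171, Pow(Add(1960, 62), -1)), -381) = Add(Mul(-3171, Pow(2022, -1)), -381) = Add(Mul(-3171, Rational(1, 2022)), -381) = Add(Rational(-1057, 674), -381) = Rational(-257851, 674)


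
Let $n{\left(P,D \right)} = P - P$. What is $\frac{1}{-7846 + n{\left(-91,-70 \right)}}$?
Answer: $- \frac{1}{7846} \approx -0.00012745$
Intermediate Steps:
$n{\left(P,D \right)} = 0$
$\frac{1}{-7846 + n{\left(-91,-70 \right)}} = \frac{1}{-7846 + 0} = \frac{1}{-7846} = - \frac{1}{7846}$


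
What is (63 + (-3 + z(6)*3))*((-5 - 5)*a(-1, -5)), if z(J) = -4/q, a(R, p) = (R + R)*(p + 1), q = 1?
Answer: -3840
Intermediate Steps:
a(R, p) = 2*R*(1 + p) (a(R, p) = (2*R)*(1 + p) = 2*R*(1 + p))
z(J) = -4 (z(J) = -4/1 = -4*1 = -4)
(63 + (-3 + z(6)*3))*((-5 - 5)*a(-1, -5)) = (63 + (-3 - 4*3))*((-5 - 5)*(2*(-1)*(1 - 5))) = (63 + (-3 - 12))*(-20*(-1)*(-4)) = (63 - 15)*(-10*8) = 48*(-80) = -3840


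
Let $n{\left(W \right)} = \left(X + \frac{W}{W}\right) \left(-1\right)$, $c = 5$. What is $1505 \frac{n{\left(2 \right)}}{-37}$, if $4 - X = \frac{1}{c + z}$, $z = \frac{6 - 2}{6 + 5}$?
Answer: $\frac{427420}{2183} \approx 195.79$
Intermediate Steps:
$z = \frac{4}{11} \approx 0.36364$
$X = \frac{225}{59}$ ($X = 4 - \frac{1}{5 + \frac{4}{11}} = 4 - \frac{1}{\frac{59}{11}} = 4 - \frac{11}{59} = \frac{225}{59} \approx 3.8136$)
$n{\left(W \right)} = - \frac{284}{59}$ ($n{\left(W \right)} = \left(\frac{225}{59} + \frac{W}{W}\right) \left(-1\right) = \left(\frac{225}{59} + 1\right) \left(-1\right) = \frac{284}{59} \left(-1\right) = - \frac{284}{59}$)
$1505 \frac{n{\left(2 \right)}}{-37} = 1505 \left(- \frac{284}{59 \left(-37\right)}\right) = 1505 \left(\left(- \frac{284}{59}\right) \left(- \frac{1}{37}\right)\right) = 1505 \cdot \frac{284}{2183} = \frac{427420}{2183}$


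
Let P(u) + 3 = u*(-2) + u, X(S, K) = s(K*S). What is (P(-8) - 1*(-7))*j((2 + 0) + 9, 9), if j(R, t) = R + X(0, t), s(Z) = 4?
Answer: 180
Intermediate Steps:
X(S, K) = 4
P(u) = -3 - u (P(u) = -3 + (u*(-2) + u) = -3 + (-2*u + u) = -3 - u)
j(R, t) = 4 + R (j(R, t) = R + 4 = 4 + R)
(P(-8) - 1*(-7))*j((2 + 0) + 9, 9) = ((-3 - 1*(-8)) - 1*(-7))*(4 + ((2 + 0) + 9)) = ((-3 + 8) + 7)*(4 + (2 + 9)) = (5 + 7)*(4 + 11) = 12*15 = 180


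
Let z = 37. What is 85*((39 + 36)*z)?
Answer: 235875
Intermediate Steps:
85*((39 + 36)*z) = 85*((39 + 36)*37) = 85*(75*37) = 85*2775 = 235875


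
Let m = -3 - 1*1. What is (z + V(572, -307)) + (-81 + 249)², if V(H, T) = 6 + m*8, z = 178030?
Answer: 206228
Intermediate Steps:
m = -4 (m = -3 - 1 = -4)
V(H, T) = -26 (V(H, T) = 6 - 4*8 = 6 - 32 = -26)
(z + V(572, -307)) + (-81 + 249)² = (178030 - 26) + (-81 + 249)² = 178004 + 168² = 178004 + 28224 = 206228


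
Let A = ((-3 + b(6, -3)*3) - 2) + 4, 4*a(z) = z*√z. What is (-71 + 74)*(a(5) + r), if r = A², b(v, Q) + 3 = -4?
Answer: 1452 + 15*√5/4 ≈ 1460.4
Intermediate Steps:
b(v, Q) = -7 (b(v, Q) = -3 - 4 = -7)
a(z) = z^(3/2)/4 (a(z) = (z*√z)/4 = z^(3/2)/4)
A = -22 (A = ((-3 - 7*3) - 2) + 4 = ((-3 - 21) - 2) + 4 = (-24 - 2) + 4 = -26 + 4 = -22)
r = 484 (r = (-22)² = 484)
(-71 + 74)*(a(5) + r) = (-71 + 74)*(5^(3/2)/4 + 484) = 3*((5*√5)/4 + 484) = 3*(5*√5/4 + 484) = 3*(484 + 5*√5/4) = 1452 + 15*√5/4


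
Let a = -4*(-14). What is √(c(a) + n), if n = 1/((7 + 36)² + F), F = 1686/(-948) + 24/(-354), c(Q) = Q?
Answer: √16604144398812558/17219167 ≈ 7.4834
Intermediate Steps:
a = 56
F = -17211/9322 (F = 1686*(-1/948) + 24*(-1/354) = -281/158 - 4/59 = -17211/9322 ≈ -1.8463)
n = 9322/17219167 (n = 1/((7 + 36)² - 17211/9322) = 1/(43² - 17211/9322) = 1/(1849 - 17211/9322) = 1/(17219167/9322) = 9322/17219167 ≈ 0.00054137)
√(c(a) + n) = √(56 + 9322/17219167) = √(964282674/17219167) = √16604144398812558/17219167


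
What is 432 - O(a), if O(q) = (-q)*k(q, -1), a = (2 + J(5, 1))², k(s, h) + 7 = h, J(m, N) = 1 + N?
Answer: 304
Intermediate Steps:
k(s, h) = -7 + h
a = 16 (a = (2 + (1 + 1))² = (2 + 2)² = 4² = 16)
O(q) = 8*q (O(q) = (-q)*(-7 - 1) = -q*(-8) = 8*q)
432 - O(a) = 432 - 8*16 = 432 - 1*128 = 432 - 128 = 304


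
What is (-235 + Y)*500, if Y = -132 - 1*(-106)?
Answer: -130500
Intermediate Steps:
Y = -26 (Y = -132 + 106 = -26)
(-235 + Y)*500 = (-235 - 26)*500 = -261*500 = -130500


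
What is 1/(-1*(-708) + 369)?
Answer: 1/1077 ≈ 0.00092851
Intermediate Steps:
1/(-1*(-708) + 369) = 1/(708 + 369) = 1/1077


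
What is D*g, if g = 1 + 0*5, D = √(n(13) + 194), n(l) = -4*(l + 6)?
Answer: √118 ≈ 10.863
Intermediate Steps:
n(l) = -24 - 4*l (n(l) = -4*(6 + l) = -24 - 4*l)
D = √118 (D = √((-24 - 4*13) + 194) = √((-24 - 52) + 194) = √(-76 + 194) = √118 ≈ 10.863)
g = 1 (g = 1 + 0 = 1)
D*g = √118*1 = √118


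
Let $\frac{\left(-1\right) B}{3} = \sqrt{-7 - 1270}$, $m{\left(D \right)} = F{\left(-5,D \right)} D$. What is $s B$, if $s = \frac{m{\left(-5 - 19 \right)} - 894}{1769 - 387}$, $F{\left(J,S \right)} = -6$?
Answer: $\frac{1125 i \sqrt{1277}}{691} \approx 58.18 i$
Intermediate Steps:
$m{\left(D \right)} = - 6 D$
$s = - \frac{375}{691}$ ($s = \frac{- 6 \left(-5 - 19\right) - 894}{1769 - 387} = \frac{\left(-6\right) \left(-24\right) - 894}{1382} = \left(144 - 894\right) \frac{1}{1382} = \left(-750\right) \frac{1}{1382} = - \frac{375}{691} \approx -0.54269$)
$B = - 3 i \sqrt{1277}$ ($B = - 3 \sqrt{-7 - 1270} = - 3 \sqrt{-1277} = - 3 i \sqrt{1277} \approx - 107.21 i$)
$s B = - \frac{375 \left(- 3 i \sqrt{1277}\right)}{691} = \frac{1125 i \sqrt{1277}}{691}$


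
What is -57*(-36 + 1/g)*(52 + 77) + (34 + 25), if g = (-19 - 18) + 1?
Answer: 1059885/4 ≈ 2.6497e+5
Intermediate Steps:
g = -36 (g = -37 + 1 = -36)
-57*(-36 + 1/g)*(52 + 77) + (34 + 25) = -57*(-36 + 1/(-36))*(52 + 77) + (34 + 25) = -57*(-36 - 1/36)*129 + 59 = -(-24643)*129/12 + 59 = -57*(-55771/12) + 59 = 1059649/4 + 59 = 1059885/4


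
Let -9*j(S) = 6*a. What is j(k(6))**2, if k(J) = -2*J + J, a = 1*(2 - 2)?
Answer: 0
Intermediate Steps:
a = 0 (a = 1*0 = 0)
k(J) = -J
j(S) = 0 (j(S) = -2*0/3 = -1/9*0 = 0)
j(k(6))**2 = 0**2 = 0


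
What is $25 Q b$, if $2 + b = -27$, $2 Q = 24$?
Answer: $-8700$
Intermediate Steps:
$Q = 12$ ($Q = \frac{1}{2} \cdot 24 = 12$)
$b = -29$ ($b = -2 - 27 = -29$)
$25 Q b = 25 \cdot 12 \left(-29\right) = 300 \left(-29\right) = -8700$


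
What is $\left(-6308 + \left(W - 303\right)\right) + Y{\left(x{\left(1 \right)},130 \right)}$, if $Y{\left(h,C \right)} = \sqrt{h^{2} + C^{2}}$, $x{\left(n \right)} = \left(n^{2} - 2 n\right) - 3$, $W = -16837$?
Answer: $-23448 + 2 \sqrt{4229} \approx -23318.0$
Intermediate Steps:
$x{\left(n \right)} = -3 + n^{2} - 2 n$
$Y{\left(h,C \right)} = \sqrt{C^{2} + h^{2}}$
$\left(-6308 + \left(W - 303\right)\right) + Y{\left(x{\left(1 \right)},130 \right)} = \left(-6308 - 17140\right) + \sqrt{130^{2} + \left(-3 + 1^{2} - 2\right)^{2}} = \left(-6308 - 17140\right) + \sqrt{16900 + \left(-3 + 1 - 2\right)^{2}} = -23448 + \sqrt{16900 + \left(-4\right)^{2}} = -23448 + \sqrt{16900 + 16} = -23448 + \sqrt{16916} = -23448 + 2 \sqrt{4229}$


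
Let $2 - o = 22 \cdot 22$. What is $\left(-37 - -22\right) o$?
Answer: $7230$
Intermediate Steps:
$o = -482$ ($o = 2 - 22 \cdot 22 = 2 - 484 = -482$)
$\left(-37 - -22\right) o = \left(-37 - -22\right) \left(-482\right) = \left(-37 + 22\right) \left(-482\right) = \left(-15\right) \left(-482\right) = 7230$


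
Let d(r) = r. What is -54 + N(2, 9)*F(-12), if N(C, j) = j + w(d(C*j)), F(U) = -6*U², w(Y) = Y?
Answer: -23382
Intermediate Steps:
N(C, j) = j + C*j
-54 + N(2, 9)*F(-12) = -54 + (9*(1 + 2))*(-6*(-12)²) = -54 + (9*3)*(-6*144) = -54 + 27*(-864) = -54 - 23328 = -23382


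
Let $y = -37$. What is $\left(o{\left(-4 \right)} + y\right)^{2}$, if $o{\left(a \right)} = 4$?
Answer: $1089$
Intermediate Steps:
$\left(o{\left(-4 \right)} + y\right)^{2} = \left(4 - 37\right)^{2} = \left(-33\right)^{2} = 1089$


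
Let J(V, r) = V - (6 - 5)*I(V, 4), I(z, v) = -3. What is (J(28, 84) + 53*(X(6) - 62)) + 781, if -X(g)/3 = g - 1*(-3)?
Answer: -3905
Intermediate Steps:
X(g) = -9 - 3*g (X(g) = -3*(g - 1*(-3)) = -3*(g + 3) = -3*(3 + g) = -9 - 3*g)
J(V, r) = 3 + V (J(V, r) = V - (6 - 5)*(-3) = V - (-3) = V - 1*(-3) = V + 3 = 3 + V)
(J(28, 84) + 53*(X(6) - 62)) + 781 = ((3 + 28) + 53*((-9 - 3*6) - 62)) + 781 = (31 + 53*((-9 - 18) - 62)) + 781 = (31 + 53*(-27 - 62)) + 781 = (31 + 53*(-89)) + 781 = (31 - 4717) + 781 = -4686 + 781 = -3905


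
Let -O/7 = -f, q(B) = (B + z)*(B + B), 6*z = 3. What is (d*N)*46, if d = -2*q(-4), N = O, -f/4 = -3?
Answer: -216384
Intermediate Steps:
f = 12 (f = -4*(-3) = 12)
z = ½ (z = (⅙)*3 = ½ ≈ 0.50000)
q(B) = 2*B*(½ + B) (q(B) = (B + ½)*(B + B) = (½ + B)*(2*B) = 2*B*(½ + B))
O = 84 (O = -(-7)*12 = -7*(-12) = 84)
N = 84
d = -56 (d = -(-8)*(1 + 2*(-4)) = -(-8)*(1 - 8) = -(-8)*(-7) = -2*28 = -56)
(d*N)*46 = -56*84*46 = -4704*46 = -216384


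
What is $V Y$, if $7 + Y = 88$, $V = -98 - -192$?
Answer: $7614$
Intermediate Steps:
$V = 94$ ($V = -98 + 192 = 94$)
$Y = 81$ ($Y = -7 + 88 = 81$)
$V Y = 94 \cdot 81 = 7614$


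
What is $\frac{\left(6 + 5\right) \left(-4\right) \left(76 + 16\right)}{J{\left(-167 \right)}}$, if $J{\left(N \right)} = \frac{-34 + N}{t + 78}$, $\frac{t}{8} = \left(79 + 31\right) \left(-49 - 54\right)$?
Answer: $- \frac{366594976}{201} \approx -1.8239 \cdot 10^{6}$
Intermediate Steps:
$t = -90640$ ($t = 8 \left(79 + 31\right) \left(-49 - 54\right) = 8 \cdot 110 \left(-103\right) = 8 \left(-11330\right) = -90640$)
$J{\left(N \right)} = \frac{17}{45281} - \frac{N}{90562}$ ($J{\left(N \right)} = \frac{-34 + N}{-90640 + 78} = \frac{-34 + N}{-90562} = \left(-34 + N\right) \left(- \frac{1}{90562}\right) = \frac{17}{45281} - \frac{N}{90562}$)
$\frac{\left(6 + 5\right) \left(-4\right) \left(76 + 16\right)}{J{\left(-167 \right)}} = \frac{\left(6 + 5\right) \left(-4\right) \left(76 + 16\right)}{\frac{17}{45281} - - \frac{167}{90562}} = \frac{11 \left(-4\right) 92}{\frac{17}{45281} + \frac{167}{90562}} = \frac{\left(-44\right) 92}{\frac{201}{90562}} = \left(-4048\right) \frac{90562}{201} = - \frac{366594976}{201}$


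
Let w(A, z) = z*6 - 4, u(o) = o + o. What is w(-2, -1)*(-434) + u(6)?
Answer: 4352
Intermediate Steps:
u(o) = 2*o
w(A, z) = -4 + 6*z (w(A, z) = 6*z - 4 = -4 + 6*z)
w(-2, -1)*(-434) + u(6) = (-4 + 6*(-1))*(-434) + 2*6 = (-4 - 6)*(-434) + 12 = -10*(-434) + 12 = 4340 + 12 = 4352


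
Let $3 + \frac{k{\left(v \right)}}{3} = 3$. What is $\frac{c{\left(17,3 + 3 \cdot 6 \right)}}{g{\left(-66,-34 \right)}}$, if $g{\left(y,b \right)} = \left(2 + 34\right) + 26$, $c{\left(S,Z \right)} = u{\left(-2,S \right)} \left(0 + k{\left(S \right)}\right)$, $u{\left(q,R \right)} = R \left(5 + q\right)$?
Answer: $0$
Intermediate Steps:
$k{\left(v \right)} = 0$ ($k{\left(v \right)} = -9 + 3 \cdot 3 = -9 + 9 = 0$)
$c{\left(S,Z \right)} = 0$ ($c{\left(S,Z \right)} = S \left(5 - 2\right) \left(0 + 0\right) = S 3 \cdot 0 = 3 S 0 = 0$)
$g{\left(y,b \right)} = 62$ ($g{\left(y,b \right)} = 36 + 26 = 62$)
$\frac{c{\left(17,3 + 3 \cdot 6 \right)}}{g{\left(-66,-34 \right)}} = \frac{0}{62} = 0 \cdot \frac{1}{62} = 0$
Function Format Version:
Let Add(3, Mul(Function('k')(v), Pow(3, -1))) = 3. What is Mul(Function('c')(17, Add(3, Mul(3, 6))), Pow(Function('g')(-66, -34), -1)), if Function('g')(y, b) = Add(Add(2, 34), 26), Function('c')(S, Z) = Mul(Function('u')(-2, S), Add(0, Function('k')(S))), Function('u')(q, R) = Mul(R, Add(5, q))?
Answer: 0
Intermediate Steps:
Function('k')(v) = 0 (Function('k')(v) = Add(-9, Mul(3, 3)) = Add(-9, 9) = 0)
Function('c')(S, Z) = 0 (Function('c')(S, Z) = Mul(Mul(S, Add(5, -2)), Add(0, 0)) = Mul(Mul(S, 3), 0) = Mul(Mul(3, S), 0) = 0)
Function('g')(y, b) = 62 (Function('g')(y, b) = Add(36, 26) = 62)
Mul(Function('c')(17, Add(3, Mul(3, 6))), Pow(Function('g')(-66, -34), -1)) = Mul(0, Pow(62, -1)) = Mul(0, Rational(1, 62)) = 0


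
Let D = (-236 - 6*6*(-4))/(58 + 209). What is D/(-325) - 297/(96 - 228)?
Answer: 781343/347100 ≈ 2.2511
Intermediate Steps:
D = -92/267 (D = (-236 - 36*(-4))/267 = (-236 + 144)*(1/267) = -92*1/267 = -92/267 ≈ -0.34457)
D/(-325) - 297/(96 - 228) = -92/267/(-325) - 297/(96 - 228) = -92/267*(-1/325) - 297/(-132) = 92/86775 - 297*(-1/132) = 92/86775 + 9/4 = 781343/347100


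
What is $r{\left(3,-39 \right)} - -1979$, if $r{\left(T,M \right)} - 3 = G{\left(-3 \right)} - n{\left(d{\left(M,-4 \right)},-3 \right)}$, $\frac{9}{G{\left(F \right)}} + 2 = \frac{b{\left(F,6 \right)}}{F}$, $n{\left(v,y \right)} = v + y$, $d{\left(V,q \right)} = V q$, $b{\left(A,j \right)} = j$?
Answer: $\frac{7307}{4} \approx 1826.8$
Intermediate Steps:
$G{\left(F \right)} = \frac{9}{-2 + \frac{6}{F}}$
$r{\left(T,M \right)} = \frac{15}{4} + 4 M$ ($r{\left(T,M \right)} = 3 - \left(-3 - \frac{27}{-6 + 2 \left(-3\right)} + M \left(-4\right)\right) = 3 - \left(-3 - \frac{27}{-6 - 6} - 4 M\right) = 3 - \left(-3 + \frac{9}{4} - 4 M\right) = 3 + \left(- \frac{9}{4} + \left(3 + 4 M\right)\right) = 3 + \left(\frac{3}{4} + 4 M\right) = \frac{15}{4} + 4 M$)
$r{\left(3,-39 \right)} - -1979 = \left(\frac{15}{4} + 4 \left(-39\right)\right) - -1979 = \left(\frac{15}{4} - 156\right) + 1979 = - \frac{609}{4} + 1979 = \frac{7307}{4}$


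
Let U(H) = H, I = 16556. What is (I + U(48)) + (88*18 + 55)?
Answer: 18243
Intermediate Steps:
(I + U(48)) + (88*18 + 55) = (16556 + 48) + (88*18 + 55) = 16604 + (1584 + 55) = 16604 + 1639 = 18243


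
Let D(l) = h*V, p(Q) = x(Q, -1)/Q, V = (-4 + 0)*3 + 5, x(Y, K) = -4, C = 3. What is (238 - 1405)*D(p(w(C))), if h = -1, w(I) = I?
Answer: -8169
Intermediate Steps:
V = -7 (V = -4*3 + 5 = -12 + 5 = -7)
p(Q) = -4/Q
D(l) = 7 (D(l) = -1*(-7) = 7)
(238 - 1405)*D(p(w(C))) = (238 - 1405)*7 = -1167*7 = -8169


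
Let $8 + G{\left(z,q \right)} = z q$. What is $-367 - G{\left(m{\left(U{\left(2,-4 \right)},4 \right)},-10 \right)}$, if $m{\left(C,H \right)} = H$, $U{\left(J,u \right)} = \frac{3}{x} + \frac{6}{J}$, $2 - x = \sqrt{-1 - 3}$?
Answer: $-319$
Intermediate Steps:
$x = 2 - 2 i$ ($x = 2 - \sqrt{-1 - 3} = 2 - \sqrt{-4} = 2 - 2 i \approx 2.0 - 2.0 i$)
$U{\left(J,u \right)} = \frac{6}{J} + \frac{3 \left(2 + 2 i\right)}{8}$ ($U{\left(J,u \right)} = \frac{3}{2 - 2 i} + \frac{6}{J} = 3 \frac{2 + 2 i}{8} + \frac{6}{J} = \frac{3 \left(2 + 2 i\right)}{8} + \frac{6}{J} = \frac{6}{J} + \frac{3 \left(2 + 2 i\right)}{8}$)
$G{\left(z,q \right)} = -8 + q z$ ($G{\left(z,q \right)} = -8 + z q = -8 + q z$)
$-367 - G{\left(m{\left(U{\left(2,-4 \right)},4 \right)},-10 \right)} = -367 - \left(-8 - 40\right) = -367 - -48 = -367 + 48 = -319$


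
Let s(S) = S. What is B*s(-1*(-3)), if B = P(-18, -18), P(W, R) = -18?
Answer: -54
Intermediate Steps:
B = -18
B*s(-1*(-3)) = -(-18)*(-3) = -18*3 = -54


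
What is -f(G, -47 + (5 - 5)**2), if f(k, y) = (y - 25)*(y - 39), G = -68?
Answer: -6192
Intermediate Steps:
f(k, y) = (-39 + y)*(-25 + y) (f(k, y) = (-25 + y)*(-39 + y) = (-39 + y)*(-25 + y))
-f(G, -47 + (5 - 5)**2) = -(975 + (-47 + (5 - 5)**2)**2 - 64*(-47 + (5 - 5)**2)) = -(975 + (-47 + 0**2)**2 - 64*(-47 + 0**2)) = -(975 + (-47 + 0)**2 - 64*(-47 + 0)) = -(975 + (-47)**2 - 64*(-47)) = -(975 + 2209 + 3008) = -1*6192 = -6192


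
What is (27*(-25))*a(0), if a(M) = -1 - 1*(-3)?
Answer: -1350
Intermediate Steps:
a(M) = 2 (a(M) = -1 + 3 = 2)
(27*(-25))*a(0) = (27*(-25))*2 = -675*2 = -1350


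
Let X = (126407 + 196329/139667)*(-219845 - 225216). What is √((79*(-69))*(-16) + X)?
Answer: I*√1097444154339124959202/139667 ≈ 2.3719e+5*I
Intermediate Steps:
X = -7857588805160678/139667 (X = (126407 + 196329*(1/139667))*(-445061) = (126407 + 196329/139667)*(-445061) = (17655082798/139667)*(-445061) = -7857588805160678/139667 ≈ -5.6259e+10)
√((79*(-69))*(-16) + X) = √((79*(-69))*(-16) - 7857588805160678/139667) = √(-5451*(-16) - 7857588805160678/139667) = √(87216 - 7857588805160678/139667) = √(-7857576623963606/139667) = I*√1097444154339124959202/139667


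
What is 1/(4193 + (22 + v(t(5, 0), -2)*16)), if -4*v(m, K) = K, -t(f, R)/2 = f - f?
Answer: 1/4223 ≈ 0.00023680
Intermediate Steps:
t(f, R) = 0 (t(f, R) = -2*(f - f) = -2*0 = 0)
v(m, K) = -K/4
1/(4193 + (22 + v(t(5, 0), -2)*16)) = 1/(4193 + (22 - ¼*(-2)*16)) = 1/(4193 + (22 + (½)*16)) = 1/(4193 + (22 + 8)) = 1/(4193 + 30) = 1/4223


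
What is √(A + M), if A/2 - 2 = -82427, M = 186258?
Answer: 4*√1338 ≈ 146.31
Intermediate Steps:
A = -164850 (A = 4 + 2*(-82427) = 4 - 164854 = -164850)
√(A + M) = √(-164850 + 186258) = √21408 = 4*√1338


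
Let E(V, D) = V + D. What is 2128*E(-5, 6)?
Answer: 2128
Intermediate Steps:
E(V, D) = D + V
2128*E(-5, 6) = 2128*(6 - 5) = 2128*1 = 2128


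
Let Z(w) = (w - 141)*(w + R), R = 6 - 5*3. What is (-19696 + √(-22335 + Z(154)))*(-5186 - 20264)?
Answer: 501263200 - 127250*I*√818 ≈ 5.0126e+8 - 3.6394e+6*I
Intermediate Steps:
R = -9 (R = 6 - 15 = -9)
Z(w) = (-141 + w)*(-9 + w) (Z(w) = (w - 141)*(w - 9) = (-141 + w)*(-9 + w))
(-19696 + √(-22335 + Z(154)))*(-5186 - 20264) = (-19696 + √(-22335 + (1269 + 154² - 150*154)))*(-5186 - 20264) = (-19696 + √(-22335 + (1269 + 23716 - 23100)))*(-25450) = (-19696 + √(-22335 + 1885))*(-25450) = (-19696 + √(-20450))*(-25450) = (-19696 + 5*I*√818)*(-25450) = 501263200 - 127250*I*√818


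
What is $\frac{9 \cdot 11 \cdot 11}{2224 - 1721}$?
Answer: $\frac{1089}{503} \approx 2.165$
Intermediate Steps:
$\frac{9 \cdot 11 \cdot 11}{2224 - 1721} = \frac{99 \cdot 11}{503} = \frac{1}{503} \cdot 1089 = \frac{1089}{503}$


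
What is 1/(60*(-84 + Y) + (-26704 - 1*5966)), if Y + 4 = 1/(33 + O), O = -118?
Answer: -17/645162 ≈ -2.6350e-5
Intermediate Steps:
Y = -341/85 (Y = -4 + 1/(33 - 118) = -4 + 1/(-85) = -4 - 1/85 = -341/85 ≈ -4.0118)
1/(60*(-84 + Y) + (-26704 - 1*5966)) = 1/(60*(-84 - 341/85) + (-26704 - 1*5966)) = 1/(60*(-7481/85) + (-26704 - 5966)) = 1/(-89772/17 - 32670) = 1/(-645162/17) = -17/645162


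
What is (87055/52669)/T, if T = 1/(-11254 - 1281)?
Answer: -1091234425/52669 ≈ -20719.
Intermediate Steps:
T = -1/12535 (T = 1/(-12535) = -1/12535 ≈ -7.9777e-5)
(87055/52669)/T = (87055/52669)/(-1/12535) = (87055*(1/52669))*(-12535) = (87055/52669)*(-12535) = -1091234425/52669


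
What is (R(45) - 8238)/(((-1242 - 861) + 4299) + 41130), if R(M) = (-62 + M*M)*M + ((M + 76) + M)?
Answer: 80263/43326 ≈ 1.8525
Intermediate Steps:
R(M) = 76 + 2*M + M*(-62 + M²) (R(M) = (-62 + M²)*M + ((76 + M) + M) = M*(-62 + M²) + (76 + 2*M) = 76 + 2*M + M*(-62 + M²))
(R(45) - 8238)/(((-1242 - 861) + 4299) + 41130) = ((76 + 45³ - 60*45) - 8238)/(((-1242 - 861) + 4299) + 41130) = ((76 + 91125 - 2700) - 8238)/((-2103 + 4299) + 41130) = (88501 - 8238)/(2196 + 41130) = 80263/43326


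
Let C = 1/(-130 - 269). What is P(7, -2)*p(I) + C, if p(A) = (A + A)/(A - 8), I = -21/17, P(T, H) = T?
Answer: 117149/62643 ≈ 1.8701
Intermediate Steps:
C = -1/399 (C = 1/(-399) = -1/399 ≈ -0.0025063)
I = -21/17 (I = -21*1/17 = -21/17 ≈ -1.2353)
p(A) = 2*A/(-8 + A) (p(A) = (2*A)/(-8 + A) = 2*A/(-8 + A))
P(7, -2)*p(I) + C = 7*(2*(-21/17)/(-8 - 21/17)) - 1/399 = 7*(2*(-21/17)/(-157/17)) - 1/399 = 7*(2*(-21/17)*(-17/157)) - 1/399 = 7*(42/157) - 1/399 = 294/157 - 1/399 = 117149/62643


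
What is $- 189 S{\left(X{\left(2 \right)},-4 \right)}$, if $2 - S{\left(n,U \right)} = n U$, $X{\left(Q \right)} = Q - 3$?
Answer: $378$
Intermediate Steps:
$X{\left(Q \right)} = -3 + Q$
$S{\left(n,U \right)} = 2 - U n$ ($S{\left(n,U \right)} = 2 - n U = 2 - U n$)
$- 189 S{\left(X{\left(2 \right)},-4 \right)} = - 189 \left(2 - - 4 \left(-3 + 2\right)\right) = - 189 \left(2 - \left(-4\right) \left(-1\right)\right) = - 189 \left(2 - 4\right) = \left(-189\right) \left(-2\right) = 378$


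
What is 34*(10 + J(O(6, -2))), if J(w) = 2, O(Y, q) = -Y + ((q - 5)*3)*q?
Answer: 408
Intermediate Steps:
O(Y, q) = -Y + q*(-15 + 3*q) (O(Y, q) = -Y + ((-5 + q)*3)*q = -Y + (-15 + 3*q)*q = -Y + q*(-15 + 3*q))
34*(10 + J(O(6, -2))) = 34*(10 + 2) = 34*12 = 408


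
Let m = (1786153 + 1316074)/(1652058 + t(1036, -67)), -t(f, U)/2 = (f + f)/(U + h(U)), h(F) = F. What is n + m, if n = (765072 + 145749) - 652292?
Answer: 28616772000991/110689958 ≈ 2.5853e+5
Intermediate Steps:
n = 258529 (n = 910821 - 652292 = 258529)
t(f, U) = -2*f/U (t(f, U) = -2*(f + f)/(U + U) = -2*2*f/(2*U) = -2*2*f*1/(2*U) = -2*f/U)
m = 207849209/110689958 (m = (1786153 + 1316074)/(1652058 - 2*1036/(-67)) = 3102227/(1652058 - 2*1036*(-1/67)) = 3102227/(1652058 + 2072/67) = 3102227/(110689958/67) = 3102227*(67/110689958) = 207849209/110689958 ≈ 1.8778)
n + m = 258529 + 207849209/110689958 = 28616772000991/110689958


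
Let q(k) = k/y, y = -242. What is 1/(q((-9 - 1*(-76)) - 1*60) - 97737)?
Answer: -242/23652361 ≈ -1.0232e-5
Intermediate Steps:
q(k) = -k/242 (q(k) = k/(-242) = k*(-1/242) = -k/242)
1/(q((-9 - 1*(-76)) - 1*60) - 97737) = 1/(-((-9 - 1*(-76)) - 1*60)/242 - 97737) = 1/(-((-9 + 76) - 60)/242 - 97737) = 1/(-(67 - 60)/242 - 97737) = 1/(-1/242*7 - 97737) = 1/(-7/242 - 97737) = 1/(-23652361/242) = -242/23652361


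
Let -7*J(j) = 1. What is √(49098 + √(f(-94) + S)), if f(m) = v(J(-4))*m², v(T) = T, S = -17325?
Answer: √(2405802 + 7*I*√910777)/7 ≈ 221.58 + 0.30764*I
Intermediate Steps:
J(j) = -⅐ (J(j) = -⅐*1 = -⅐)
f(m) = -m²/7
√(49098 + √(f(-94) + S)) = √(49098 + √(-⅐*(-94)² - 17325)) = √(49098 + √(-⅐*8836 - 17325)) = √(49098 + √(-8836/7 - 17325)) = √(49098 + √(-130111/7)) = √(49098 + I*√910777/7)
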